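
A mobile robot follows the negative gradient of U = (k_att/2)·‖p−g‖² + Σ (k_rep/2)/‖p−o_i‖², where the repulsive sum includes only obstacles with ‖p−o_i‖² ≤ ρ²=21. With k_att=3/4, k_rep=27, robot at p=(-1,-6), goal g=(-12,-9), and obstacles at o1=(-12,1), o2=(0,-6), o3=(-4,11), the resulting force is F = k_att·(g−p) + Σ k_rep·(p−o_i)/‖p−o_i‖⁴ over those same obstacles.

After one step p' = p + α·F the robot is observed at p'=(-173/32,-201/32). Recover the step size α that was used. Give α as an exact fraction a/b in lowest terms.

α = 1/8

F_att = 3/4·(g−p) = 3/4·(-11,-3) = (-8.2500,-2.2500)
o1: d²=170 > ρ²=21 → inactive
o2: d²=1 ≤ ρ²=21; F_rep = 27·(-1,0)/1² = (-27.0000,0.0000)
o3: d²=298 > ρ²=21 → inactive
F = F_att + ΣF_rep = (-35.2500,-2.2500)
Δp = p'−p = (-4.4062,-0.2812); α = Δx/Fx = (-141/32) / (-141/4) = 1/8
check: Δy/Fy = (-9/32) / (-9/4) = 1/8 ✓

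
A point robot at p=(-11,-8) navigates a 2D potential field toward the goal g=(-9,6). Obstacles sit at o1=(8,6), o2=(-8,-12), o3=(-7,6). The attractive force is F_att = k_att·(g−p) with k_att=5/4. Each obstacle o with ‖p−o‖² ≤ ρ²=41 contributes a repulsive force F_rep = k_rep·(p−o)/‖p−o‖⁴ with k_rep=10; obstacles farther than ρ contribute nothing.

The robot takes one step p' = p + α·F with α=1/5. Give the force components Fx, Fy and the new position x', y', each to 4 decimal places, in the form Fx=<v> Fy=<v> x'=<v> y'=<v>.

F_att = 5/4·(g−p) = 5/4·(2,14) = (2.5000,17.5000)
o1: d²=557 > ρ²=41 → inactive
o2: d²=25 ≤ ρ²=41; F_rep = 10·(-3,4)/25² = (-0.0480,0.0640)
o3: d²=212 > ρ²=41 → inactive
F = F_att + ΣF_rep = (2.4520,17.5640)
p' = p + 1/5·F = (-10.5096,-4.4872)

Fx=2.4520 Fy=17.5640 x'=-10.5096 y'=-4.4872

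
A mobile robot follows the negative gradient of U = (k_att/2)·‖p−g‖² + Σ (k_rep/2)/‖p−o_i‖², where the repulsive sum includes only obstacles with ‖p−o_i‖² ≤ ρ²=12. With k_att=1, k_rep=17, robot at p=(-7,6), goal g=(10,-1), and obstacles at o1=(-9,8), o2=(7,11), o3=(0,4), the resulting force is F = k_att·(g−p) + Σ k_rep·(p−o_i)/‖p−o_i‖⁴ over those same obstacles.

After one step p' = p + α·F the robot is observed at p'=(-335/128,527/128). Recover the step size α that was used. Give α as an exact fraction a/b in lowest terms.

F_att = 1·(g−p) = 1·(17,-7) = (17.0000,-7.0000)
o1: d²=8 ≤ ρ²=12; F_rep = 17·(2,-2)/8² = (0.5312,-0.5312)
o2: d²=221 > ρ²=12 → inactive
o3: d²=53 > ρ²=12 → inactive
F = F_att + ΣF_rep = (17.5312,-7.5312)
Δp = p'−p = (4.3828,-1.8828); α = Δx/Fx = (561/128) / (561/32) = 1/4
check: Δy/Fy = (-241/128) / (-241/32) = 1/4 ✓

α = 1/4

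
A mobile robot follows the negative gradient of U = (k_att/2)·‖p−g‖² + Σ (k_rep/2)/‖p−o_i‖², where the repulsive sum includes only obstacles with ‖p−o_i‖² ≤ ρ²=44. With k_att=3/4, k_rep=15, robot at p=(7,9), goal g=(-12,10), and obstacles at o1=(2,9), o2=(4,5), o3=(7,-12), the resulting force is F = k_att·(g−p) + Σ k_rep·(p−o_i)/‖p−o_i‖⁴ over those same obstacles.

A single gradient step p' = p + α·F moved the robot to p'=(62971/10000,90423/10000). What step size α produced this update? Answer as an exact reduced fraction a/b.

F_att = 3/4·(g−p) = 3/4·(-19,1) = (-14.2500,0.7500)
o1: d²=25 ≤ ρ²=44; F_rep = 15·(5,0)/25² = (0.1200,0.0000)
o2: d²=25 ≤ ρ²=44; F_rep = 15·(3,4)/25² = (0.0720,0.0960)
o3: d²=441 > ρ²=44 → inactive
F = F_att + ΣF_rep = (-14.0580,0.8460)
Δp = p'−p = (-0.7029,0.0423); α = Δx/Fx = (-7029/10000) / (-7029/500) = 1/20
check: Δy/Fy = (423/10000) / (423/500) = 1/20 ✓

α = 1/20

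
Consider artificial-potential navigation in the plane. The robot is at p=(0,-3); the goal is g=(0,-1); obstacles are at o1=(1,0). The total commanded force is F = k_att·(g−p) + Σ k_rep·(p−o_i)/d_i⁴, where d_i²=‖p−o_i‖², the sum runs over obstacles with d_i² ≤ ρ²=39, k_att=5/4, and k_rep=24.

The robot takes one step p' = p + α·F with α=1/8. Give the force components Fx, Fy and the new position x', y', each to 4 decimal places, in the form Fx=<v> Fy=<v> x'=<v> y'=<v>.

F_att = 5/4·(g−p) = 5/4·(0,2) = (0.0000,2.5000)
o1: d²=10 ≤ ρ²=39; F_rep = 24·(-1,-3)/10² = (-0.2400,-0.7200)
F = F_att + ΣF_rep = (-0.2400,1.7800)
p' = p + 1/8·F = (-0.0300,-2.7775)

Fx=-0.2400 Fy=1.7800 x'=-0.0300 y'=-2.7775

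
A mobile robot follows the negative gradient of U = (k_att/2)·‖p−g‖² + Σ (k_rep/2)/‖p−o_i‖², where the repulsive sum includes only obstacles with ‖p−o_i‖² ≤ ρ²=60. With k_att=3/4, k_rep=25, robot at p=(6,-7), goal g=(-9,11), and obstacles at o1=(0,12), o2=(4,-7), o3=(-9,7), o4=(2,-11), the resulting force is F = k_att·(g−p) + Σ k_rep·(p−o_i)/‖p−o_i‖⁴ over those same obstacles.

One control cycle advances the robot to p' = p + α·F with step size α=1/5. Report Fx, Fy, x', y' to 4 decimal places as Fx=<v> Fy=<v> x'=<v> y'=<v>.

Fx=-8.0273 Fy=13.5977 x'=4.3945 y'=-4.2805

F_att = 3/4·(g−p) = 3/4·(-15,18) = (-11.2500,13.5000)
o1: d²=397 > ρ²=60 → inactive
o2: d²=4 ≤ ρ²=60; F_rep = 25·(2,0)/4² = (3.1250,0.0000)
o3: d²=421 > ρ²=60 → inactive
o4: d²=32 ≤ ρ²=60; F_rep = 25·(4,4)/32² = (0.0977,0.0977)
F = F_att + ΣF_rep = (-8.0273,13.5977)
p' = p + 1/5·F = (4.3945,-4.2805)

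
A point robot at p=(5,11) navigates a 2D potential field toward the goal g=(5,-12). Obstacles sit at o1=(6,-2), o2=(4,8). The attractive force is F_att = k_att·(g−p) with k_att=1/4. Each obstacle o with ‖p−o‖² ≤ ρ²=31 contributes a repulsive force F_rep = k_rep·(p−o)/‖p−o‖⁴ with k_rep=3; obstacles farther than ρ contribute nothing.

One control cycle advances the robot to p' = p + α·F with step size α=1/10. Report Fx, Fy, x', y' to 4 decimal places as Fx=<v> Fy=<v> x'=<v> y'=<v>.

F_att = 1/4·(g−p) = 1/4·(0,-23) = (0.0000,-5.7500)
o1: d²=170 > ρ²=31 → inactive
o2: d²=10 ≤ ρ²=31; F_rep = 3·(1,3)/10² = (0.0300,0.0900)
F = F_att + ΣF_rep = (0.0300,-5.6600)
p' = p + 1/10·F = (5.0030,10.4340)

Fx=0.0300 Fy=-5.6600 x'=5.0030 y'=10.4340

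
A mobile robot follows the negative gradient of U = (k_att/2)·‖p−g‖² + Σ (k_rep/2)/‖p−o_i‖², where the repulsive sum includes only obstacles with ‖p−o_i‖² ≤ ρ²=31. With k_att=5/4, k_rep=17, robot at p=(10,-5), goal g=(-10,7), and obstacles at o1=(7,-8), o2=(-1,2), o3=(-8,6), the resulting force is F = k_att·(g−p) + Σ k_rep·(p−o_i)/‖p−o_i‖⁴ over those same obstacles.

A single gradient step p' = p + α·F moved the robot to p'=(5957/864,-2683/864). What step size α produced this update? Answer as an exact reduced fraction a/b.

α = 1/8

F_att = 5/4·(g−p) = 5/4·(-20,12) = (-25.0000,15.0000)
o1: d²=18 ≤ ρ²=31; F_rep = 17·(3,3)/18² = (0.1574,0.1574)
o2: d²=170 > ρ²=31 → inactive
o3: d²=445 > ρ²=31 → inactive
F = F_att + ΣF_rep = (-24.8426,15.1574)
Δp = p'−p = (-3.1053,1.8947); α = Δx/Fx = (-2683/864) / (-2683/108) = 1/8
check: Δy/Fy = (1637/864) / (1637/108) = 1/8 ✓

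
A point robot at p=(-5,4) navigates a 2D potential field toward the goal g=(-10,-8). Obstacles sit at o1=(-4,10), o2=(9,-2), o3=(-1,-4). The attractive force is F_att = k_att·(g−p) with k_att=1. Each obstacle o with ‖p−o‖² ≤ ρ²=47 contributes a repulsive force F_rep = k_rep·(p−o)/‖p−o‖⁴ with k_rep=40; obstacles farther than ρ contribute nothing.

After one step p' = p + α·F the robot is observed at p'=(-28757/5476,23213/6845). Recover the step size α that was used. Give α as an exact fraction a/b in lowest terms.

F_att = 1·(g−p) = 1·(-5,-12) = (-5.0000,-12.0000)
o1: d²=37 ≤ ρ²=47; F_rep = 40·(-1,-6)/37² = (-0.0292,-0.1753)
o2: d²=232 > ρ²=47 → inactive
o3: d²=80 > ρ²=47 → inactive
F = F_att + ΣF_rep = (-5.0292,-12.1753)
Δp = p'−p = (-0.2515,-0.6088); α = Δx/Fx = (-1377/5476) / (-6885/1369) = 1/20
check: Δy/Fy = (-4167/6845) / (-16668/1369) = 1/20 ✓

α = 1/20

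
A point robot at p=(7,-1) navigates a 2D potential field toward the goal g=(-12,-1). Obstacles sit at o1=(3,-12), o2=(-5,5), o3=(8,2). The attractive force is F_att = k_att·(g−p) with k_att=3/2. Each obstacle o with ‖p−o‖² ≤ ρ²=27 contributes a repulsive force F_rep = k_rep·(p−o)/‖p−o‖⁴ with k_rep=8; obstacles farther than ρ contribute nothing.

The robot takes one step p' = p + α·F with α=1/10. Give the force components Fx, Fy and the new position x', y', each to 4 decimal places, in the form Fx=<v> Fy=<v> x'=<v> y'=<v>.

F_att = 3/2·(g−p) = 3/2·(-19,0) = (-28.5000,0.0000)
o1: d²=137 > ρ²=27 → inactive
o2: d²=180 > ρ²=27 → inactive
o3: d²=10 ≤ ρ²=27; F_rep = 8·(-1,-3)/10² = (-0.0800,-0.2400)
F = F_att + ΣF_rep = (-28.5800,-0.2400)
p' = p + 1/10·F = (4.1420,-1.0240)

Fx=-28.5800 Fy=-0.2400 x'=4.1420 y'=-1.0240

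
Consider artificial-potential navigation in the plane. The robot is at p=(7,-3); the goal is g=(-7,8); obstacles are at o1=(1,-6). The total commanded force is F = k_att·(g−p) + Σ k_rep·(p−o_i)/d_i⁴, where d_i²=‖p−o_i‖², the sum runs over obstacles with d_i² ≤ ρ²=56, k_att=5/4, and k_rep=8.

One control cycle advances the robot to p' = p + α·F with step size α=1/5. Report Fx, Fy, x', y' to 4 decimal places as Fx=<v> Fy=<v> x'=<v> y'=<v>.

Fx=-17.4763 Fy=13.7619 x'=3.5047 y'=-0.2476

F_att = 5/4·(g−p) = 5/4·(-14,11) = (-17.5000,13.7500)
o1: d²=45 ≤ ρ²=56; F_rep = 8·(6,3)/45² = (0.0237,0.0119)
F = F_att + ΣF_rep = (-17.4763,13.7619)
p' = p + 1/5·F = (3.5047,-0.2476)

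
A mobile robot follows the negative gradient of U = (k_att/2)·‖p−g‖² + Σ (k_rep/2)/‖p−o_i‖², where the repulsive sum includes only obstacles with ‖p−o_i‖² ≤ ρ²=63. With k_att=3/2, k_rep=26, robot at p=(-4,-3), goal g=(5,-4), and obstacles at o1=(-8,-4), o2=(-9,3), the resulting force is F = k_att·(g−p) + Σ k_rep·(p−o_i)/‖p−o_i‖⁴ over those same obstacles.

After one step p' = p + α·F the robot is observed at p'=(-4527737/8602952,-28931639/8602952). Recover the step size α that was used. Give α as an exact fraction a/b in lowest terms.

F_att = 3/2·(g−p) = 3/2·(9,-1) = (13.5000,-1.5000)
o1: d²=17 ≤ ρ²=63; F_rep = 26·(4,1)/17² = (0.3599,0.0900)
o2: d²=61 ≤ ρ²=63; F_rep = 26·(5,-6)/61² = (0.0349,-0.0419)
F = F_att + ΣF_rep = (13.8948,-1.4520)
Δp = p'−p = (3.4737,-0.3630); α = Δx/Fx = (29884071/8602952) / (29884071/2150738) = 1/4
check: Δy/Fy = (-3122783/8602952) / (-3122783/2150738) = 1/4 ✓

α = 1/4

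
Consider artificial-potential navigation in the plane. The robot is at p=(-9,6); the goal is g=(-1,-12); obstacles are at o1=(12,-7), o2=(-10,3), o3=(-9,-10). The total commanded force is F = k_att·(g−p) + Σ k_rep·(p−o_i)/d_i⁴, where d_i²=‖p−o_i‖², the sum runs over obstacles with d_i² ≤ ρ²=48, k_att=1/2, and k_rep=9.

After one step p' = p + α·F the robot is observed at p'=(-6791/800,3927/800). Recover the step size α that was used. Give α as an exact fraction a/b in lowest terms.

F_att = 1/2·(g−p) = 1/2·(8,-18) = (4.0000,-9.0000)
o1: d²=610 > ρ²=48 → inactive
o2: d²=10 ≤ ρ²=48; F_rep = 9·(1,3)/10² = (0.0900,0.2700)
o3: d²=256 > ρ²=48 → inactive
F = F_att + ΣF_rep = (4.0900,-8.7300)
Δp = p'−p = (0.5112,-1.0913); α = Δx/Fx = (409/800) / (409/100) = 1/8
check: Δy/Fy = (-873/800) / (-873/100) = 1/8 ✓

α = 1/8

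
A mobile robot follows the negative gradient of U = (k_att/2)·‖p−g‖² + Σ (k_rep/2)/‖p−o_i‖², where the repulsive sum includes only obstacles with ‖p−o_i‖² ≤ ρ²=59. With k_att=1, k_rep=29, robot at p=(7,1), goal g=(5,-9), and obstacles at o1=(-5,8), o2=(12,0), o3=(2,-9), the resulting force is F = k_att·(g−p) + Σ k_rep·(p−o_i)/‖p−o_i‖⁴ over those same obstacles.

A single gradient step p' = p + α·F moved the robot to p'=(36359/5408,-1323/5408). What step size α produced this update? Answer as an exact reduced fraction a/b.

F_att = 1·(g−p) = 1·(-2,-10) = (-2.0000,-10.0000)
o1: d²=193 > ρ²=59 → inactive
o2: d²=26 ≤ ρ²=59; F_rep = 29·(-5,1)/26² = (-0.2145,0.0429)
o3: d²=125 > ρ²=59 → inactive
F = F_att + ΣF_rep = (-2.2145,-9.9571)
Δp = p'−p = (-0.2768,-1.2446); α = Δx/Fx = (-1497/5408) / (-1497/676) = 1/8
check: Δy/Fy = (-6731/5408) / (-6731/676) = 1/8 ✓

α = 1/8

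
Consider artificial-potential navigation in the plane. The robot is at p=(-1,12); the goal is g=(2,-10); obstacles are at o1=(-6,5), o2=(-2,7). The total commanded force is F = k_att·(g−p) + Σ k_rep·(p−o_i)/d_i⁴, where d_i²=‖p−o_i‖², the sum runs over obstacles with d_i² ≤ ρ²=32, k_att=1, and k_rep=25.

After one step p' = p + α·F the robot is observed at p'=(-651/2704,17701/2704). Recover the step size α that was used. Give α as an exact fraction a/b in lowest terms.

α = 1/4

F_att = 1·(g−p) = 1·(3,-22) = (3.0000,-22.0000)
o1: d²=74 > ρ²=32 → inactive
o2: d²=26 ≤ ρ²=32; F_rep = 25·(1,5)/26² = (0.0370,0.1849)
F = F_att + ΣF_rep = (3.0370,-21.8151)
Δp = p'−p = (0.7592,-5.4538); α = Δx/Fx = (2053/2704) / (2053/676) = 1/4
check: Δy/Fy = (-14747/2704) / (-14747/676) = 1/4 ✓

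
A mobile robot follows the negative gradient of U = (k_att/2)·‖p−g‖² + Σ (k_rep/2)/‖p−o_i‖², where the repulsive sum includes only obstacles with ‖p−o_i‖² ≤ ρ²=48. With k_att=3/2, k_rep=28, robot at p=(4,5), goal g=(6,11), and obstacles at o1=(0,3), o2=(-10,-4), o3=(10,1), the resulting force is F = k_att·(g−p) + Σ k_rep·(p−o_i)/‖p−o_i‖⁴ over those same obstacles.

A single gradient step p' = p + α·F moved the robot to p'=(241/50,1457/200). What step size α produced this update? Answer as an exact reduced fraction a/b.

α = 1/4

F_att = 3/2·(g−p) = 3/2·(2,6) = (3.0000,9.0000)
o1: d²=20 ≤ ρ²=48; F_rep = 28·(4,2)/20² = (0.2800,0.1400)
o2: d²=277 > ρ²=48 → inactive
o3: d²=52 > ρ²=48 → inactive
F = F_att + ΣF_rep = (3.2800,9.1400)
Δp = p'−p = (0.8200,2.2850); α = Δx/Fx = (41/50) / (82/25) = 1/4
check: Δy/Fy = (457/200) / (457/50) = 1/4 ✓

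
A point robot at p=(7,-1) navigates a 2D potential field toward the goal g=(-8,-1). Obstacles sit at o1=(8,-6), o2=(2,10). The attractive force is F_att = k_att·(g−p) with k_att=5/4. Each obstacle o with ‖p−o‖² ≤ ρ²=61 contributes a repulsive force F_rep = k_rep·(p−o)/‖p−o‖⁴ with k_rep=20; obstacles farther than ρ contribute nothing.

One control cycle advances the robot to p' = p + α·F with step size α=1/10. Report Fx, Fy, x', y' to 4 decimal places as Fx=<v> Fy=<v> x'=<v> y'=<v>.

F_att = 5/4·(g−p) = 5/4·(-15,0) = (-18.7500,0.0000)
o1: d²=26 ≤ ρ²=61; F_rep = 20·(-1,5)/26² = (-0.0296,0.1479)
o2: d²=146 > ρ²=61 → inactive
F = F_att + ΣF_rep = (-18.7796,0.1479)
p' = p + 1/10·F = (5.1220,-0.9852)

Fx=-18.7796 Fy=0.1479 x'=5.1220 y'=-0.9852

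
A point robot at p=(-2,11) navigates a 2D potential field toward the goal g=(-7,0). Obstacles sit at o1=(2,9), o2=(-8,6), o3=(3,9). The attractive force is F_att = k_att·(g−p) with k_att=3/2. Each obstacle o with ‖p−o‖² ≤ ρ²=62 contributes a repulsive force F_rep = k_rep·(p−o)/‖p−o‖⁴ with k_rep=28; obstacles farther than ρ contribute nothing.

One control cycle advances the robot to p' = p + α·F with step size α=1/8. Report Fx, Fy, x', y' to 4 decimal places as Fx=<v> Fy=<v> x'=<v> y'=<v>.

F_att = 3/2·(g−p) = 3/2·(-5,-11) = (-7.5000,-16.5000)
o1: d²=20 ≤ ρ²=62; F_rep = 28·(-4,2)/20² = (-0.2800,0.1400)
o2: d²=61 ≤ ρ²=62; F_rep = 28·(6,5)/61² = (0.0451,0.0376)
o3: d²=29 ≤ ρ²=62; F_rep = 28·(-5,2)/29² = (-0.1665,0.0666)
F = F_att + ΣF_rep = (-7.9013,-16.2558)
p' = p + 1/8·F = (-2.9877,8.9680)

Fx=-7.9013 Fy=-16.2558 x'=-2.9877 y'=8.9680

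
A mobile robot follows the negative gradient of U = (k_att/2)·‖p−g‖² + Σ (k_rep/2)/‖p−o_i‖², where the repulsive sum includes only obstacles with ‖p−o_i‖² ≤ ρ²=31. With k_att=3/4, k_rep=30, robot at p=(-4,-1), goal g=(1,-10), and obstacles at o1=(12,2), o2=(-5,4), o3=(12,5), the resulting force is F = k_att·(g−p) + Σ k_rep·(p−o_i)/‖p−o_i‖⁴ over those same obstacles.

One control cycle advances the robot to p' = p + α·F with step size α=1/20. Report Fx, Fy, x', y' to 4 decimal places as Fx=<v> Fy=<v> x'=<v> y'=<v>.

F_att = 3/4·(g−p) = 3/4·(5,-9) = (3.7500,-6.7500)
o1: d²=265 > ρ²=31 → inactive
o2: d²=26 ≤ ρ²=31; F_rep = 30·(1,-5)/26² = (0.0444,-0.2219)
o3: d²=292 > ρ²=31 → inactive
F = F_att + ΣF_rep = (3.7944,-6.9719)
p' = p + 1/20·F = (-3.8103,-1.3486)

Fx=3.7944 Fy=-6.9719 x'=-3.8103 y'=-1.3486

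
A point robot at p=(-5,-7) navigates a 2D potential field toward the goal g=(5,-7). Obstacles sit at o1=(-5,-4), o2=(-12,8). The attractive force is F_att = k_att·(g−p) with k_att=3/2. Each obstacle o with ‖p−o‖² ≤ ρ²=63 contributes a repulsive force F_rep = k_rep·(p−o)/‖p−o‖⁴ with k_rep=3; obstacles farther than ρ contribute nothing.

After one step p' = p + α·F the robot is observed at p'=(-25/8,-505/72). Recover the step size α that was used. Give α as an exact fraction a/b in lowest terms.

F_att = 3/2·(g−p) = 3/2·(10,0) = (15.0000,0.0000)
o1: d²=9 ≤ ρ²=63; F_rep = 3·(0,-3)/9² = (0.0000,-0.1111)
o2: d²=274 > ρ²=63 → inactive
F = F_att + ΣF_rep = (15.0000,-0.1111)
Δp = p'−p = (1.8750,-0.0139); α = Δx/Fx = (15/8) / (15) = 1/8
check: Δy/Fy = (-1/72) / (-1/9) = 1/8 ✓

α = 1/8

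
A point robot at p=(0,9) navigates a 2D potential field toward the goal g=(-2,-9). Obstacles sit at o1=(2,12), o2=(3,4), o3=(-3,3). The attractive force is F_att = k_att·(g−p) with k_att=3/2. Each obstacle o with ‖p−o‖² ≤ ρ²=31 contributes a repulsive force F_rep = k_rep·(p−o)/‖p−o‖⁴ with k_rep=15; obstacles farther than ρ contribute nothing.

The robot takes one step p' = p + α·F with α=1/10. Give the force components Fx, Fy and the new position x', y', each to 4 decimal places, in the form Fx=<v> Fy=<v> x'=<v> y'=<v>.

F_att = 3/2·(g−p) = 3/2·(-2,-18) = (-3.0000,-27.0000)
o1: d²=13 ≤ ρ²=31; F_rep = 15·(-2,-3)/13² = (-0.1775,-0.2663)
o2: d²=34 > ρ²=31 → inactive
o3: d²=45 > ρ²=31 → inactive
F = F_att + ΣF_rep = (-3.1775,-27.2663)
p' = p + 1/10·F = (-0.3178,6.2734)

Fx=-3.1775 Fy=-27.2663 x'=-0.3178 y'=6.2734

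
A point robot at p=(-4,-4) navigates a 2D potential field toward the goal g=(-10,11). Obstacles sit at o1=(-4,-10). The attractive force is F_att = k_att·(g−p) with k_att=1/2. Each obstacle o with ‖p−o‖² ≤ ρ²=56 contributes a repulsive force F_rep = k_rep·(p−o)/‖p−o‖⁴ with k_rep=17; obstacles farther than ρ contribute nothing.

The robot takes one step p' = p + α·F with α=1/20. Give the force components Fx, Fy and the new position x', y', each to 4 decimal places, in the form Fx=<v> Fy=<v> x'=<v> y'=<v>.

Fx=-3.0000 Fy=7.5787 x'=-4.1500 y'=-3.6211

F_att = 1/2·(g−p) = 1/2·(-6,15) = (-3.0000,7.5000)
o1: d²=36 ≤ ρ²=56; F_rep = 17·(0,6)/36² = (0.0000,0.0787)
F = F_att + ΣF_rep = (-3.0000,7.5787)
p' = p + 1/20·F = (-4.1500,-3.6211)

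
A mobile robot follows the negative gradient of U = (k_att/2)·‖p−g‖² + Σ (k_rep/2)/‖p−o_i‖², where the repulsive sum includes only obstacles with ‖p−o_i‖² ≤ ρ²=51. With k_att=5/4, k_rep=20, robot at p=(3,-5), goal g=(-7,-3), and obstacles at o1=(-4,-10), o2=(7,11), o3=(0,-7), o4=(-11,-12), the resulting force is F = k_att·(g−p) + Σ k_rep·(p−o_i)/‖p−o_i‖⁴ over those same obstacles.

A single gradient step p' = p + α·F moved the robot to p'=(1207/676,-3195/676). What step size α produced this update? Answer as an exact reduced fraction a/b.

α = 1/10

F_att = 5/4·(g−p) = 5/4·(-10,2) = (-12.5000,2.5000)
o1: d²=74 > ρ²=51 → inactive
o2: d²=272 > ρ²=51 → inactive
o3: d²=13 ≤ ρ²=51; F_rep = 20·(3,2)/13² = (0.3550,0.2367)
o4: d²=245 > ρ²=51 → inactive
F = F_att + ΣF_rep = (-12.1450,2.7367)
Δp = p'−p = (-1.2145,0.2737); α = Δx/Fx = (-821/676) / (-4105/338) = 1/10
check: Δy/Fy = (185/676) / (925/338) = 1/10 ✓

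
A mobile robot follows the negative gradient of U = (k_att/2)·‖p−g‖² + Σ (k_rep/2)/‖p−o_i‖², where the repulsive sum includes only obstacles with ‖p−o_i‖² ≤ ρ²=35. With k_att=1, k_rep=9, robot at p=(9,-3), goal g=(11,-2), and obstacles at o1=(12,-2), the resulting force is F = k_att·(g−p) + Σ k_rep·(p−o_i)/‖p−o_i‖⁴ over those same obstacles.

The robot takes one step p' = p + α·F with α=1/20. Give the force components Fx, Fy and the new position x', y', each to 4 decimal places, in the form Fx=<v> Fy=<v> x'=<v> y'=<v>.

Fx=1.7300 Fy=0.9100 x'=9.0865 y'=-2.9545

F_att = 1·(g−p) = 1·(2,1) = (2.0000,1.0000)
o1: d²=10 ≤ ρ²=35; F_rep = 9·(-3,-1)/10² = (-0.2700,-0.0900)
F = F_att + ΣF_rep = (1.7300,0.9100)
p' = p + 1/20·F = (9.0865,-2.9545)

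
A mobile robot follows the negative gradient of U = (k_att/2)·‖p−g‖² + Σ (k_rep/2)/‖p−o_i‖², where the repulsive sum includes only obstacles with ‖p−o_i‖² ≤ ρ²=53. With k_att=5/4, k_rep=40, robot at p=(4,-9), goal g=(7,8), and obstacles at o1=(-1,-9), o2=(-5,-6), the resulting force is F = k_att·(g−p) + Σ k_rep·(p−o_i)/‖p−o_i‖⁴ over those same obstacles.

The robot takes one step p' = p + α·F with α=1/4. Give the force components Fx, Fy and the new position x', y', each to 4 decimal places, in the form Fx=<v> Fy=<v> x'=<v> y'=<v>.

F_att = 5/4·(g−p) = 5/4·(3,17) = (3.7500,21.2500)
o1: d²=25 ≤ ρ²=53; F_rep = 40·(5,0)/25² = (0.3200,0.0000)
o2: d²=90 > ρ²=53 → inactive
F = F_att + ΣF_rep = (4.0700,21.2500)
p' = p + 1/4·F = (5.0175,-3.6875)

Fx=4.0700 Fy=21.2500 x'=5.0175 y'=-3.6875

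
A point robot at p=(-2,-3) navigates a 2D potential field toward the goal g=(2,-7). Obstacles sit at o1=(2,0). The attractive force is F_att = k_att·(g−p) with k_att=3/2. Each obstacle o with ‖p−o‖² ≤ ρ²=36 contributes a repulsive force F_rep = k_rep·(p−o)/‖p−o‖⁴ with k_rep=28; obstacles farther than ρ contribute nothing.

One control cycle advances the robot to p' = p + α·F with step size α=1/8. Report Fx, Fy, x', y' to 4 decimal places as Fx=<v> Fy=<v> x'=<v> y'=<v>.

Fx=5.8208 Fy=-6.1344 x'=-1.2724 y'=-3.7668

F_att = 3/2·(g−p) = 3/2·(4,-4) = (6.0000,-6.0000)
o1: d²=25 ≤ ρ²=36; F_rep = 28·(-4,-3)/25² = (-0.1792,-0.1344)
F = F_att + ΣF_rep = (5.8208,-6.1344)
p' = p + 1/8·F = (-1.2724,-3.7668)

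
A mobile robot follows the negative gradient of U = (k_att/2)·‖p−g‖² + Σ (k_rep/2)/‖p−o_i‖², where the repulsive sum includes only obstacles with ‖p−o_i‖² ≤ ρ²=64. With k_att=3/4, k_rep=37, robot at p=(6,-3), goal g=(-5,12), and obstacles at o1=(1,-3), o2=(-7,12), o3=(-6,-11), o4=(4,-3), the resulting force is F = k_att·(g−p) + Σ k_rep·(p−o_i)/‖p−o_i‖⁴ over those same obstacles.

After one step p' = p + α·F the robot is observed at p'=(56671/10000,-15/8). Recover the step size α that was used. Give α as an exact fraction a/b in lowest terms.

F_att = 3/4·(g−p) = 3/4·(-11,15) = (-8.2500,11.2500)
o1: d²=25 ≤ ρ²=64; F_rep = 37·(5,0)/25² = (0.2960,0.0000)
o2: d²=394 > ρ²=64 → inactive
o3: d²=208 > ρ²=64 → inactive
o4: d²=4 ≤ ρ²=64; F_rep = 37·(2,0)/4² = (4.6250,0.0000)
F = F_att + ΣF_rep = (-3.3290,11.2500)
Δp = p'−p = (-0.3329,1.1250); α = Δx/Fx = (-3329/10000) / (-3329/1000) = 1/10
check: Δy/Fy = (9/8) / (45/4) = 1/10 ✓

α = 1/10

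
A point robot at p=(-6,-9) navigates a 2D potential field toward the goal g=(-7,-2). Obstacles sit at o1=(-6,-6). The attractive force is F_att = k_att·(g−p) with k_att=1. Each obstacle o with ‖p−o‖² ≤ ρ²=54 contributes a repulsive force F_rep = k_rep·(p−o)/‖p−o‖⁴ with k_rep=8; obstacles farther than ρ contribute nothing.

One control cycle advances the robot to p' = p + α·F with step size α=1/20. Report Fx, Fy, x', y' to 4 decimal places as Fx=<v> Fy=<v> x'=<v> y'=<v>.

F_att = 1·(g−p) = 1·(-1,7) = (-1.0000,7.0000)
o1: d²=9 ≤ ρ²=54; F_rep = 8·(0,-3)/9² = (0.0000,-0.2963)
F = F_att + ΣF_rep = (-1.0000,6.7037)
p' = p + 1/20·F = (-6.0500,-8.6648)

Fx=-1.0000 Fy=6.7037 x'=-6.0500 y'=-8.6648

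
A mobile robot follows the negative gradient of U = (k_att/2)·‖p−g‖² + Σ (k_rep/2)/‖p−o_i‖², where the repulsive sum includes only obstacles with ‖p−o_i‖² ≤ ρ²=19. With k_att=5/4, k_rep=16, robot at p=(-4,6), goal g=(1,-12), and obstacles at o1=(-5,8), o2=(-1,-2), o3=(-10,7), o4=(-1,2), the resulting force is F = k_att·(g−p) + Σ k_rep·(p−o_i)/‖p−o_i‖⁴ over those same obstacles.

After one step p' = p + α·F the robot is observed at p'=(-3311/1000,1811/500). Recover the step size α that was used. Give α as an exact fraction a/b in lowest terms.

F_att = 5/4·(g−p) = 5/4·(5,-18) = (6.2500,-22.5000)
o1: d²=5 ≤ ρ²=19; F_rep = 16·(1,-2)/5² = (0.6400,-1.2800)
o2: d²=73 > ρ²=19 → inactive
o3: d²=37 > ρ²=19 → inactive
o4: d²=25 > ρ²=19 → inactive
F = F_att + ΣF_rep = (6.8900,-23.7800)
Δp = p'−p = (0.6890,-2.3780); α = Δx/Fx = (689/1000) / (689/100) = 1/10
check: Δy/Fy = (-1189/500) / (-1189/50) = 1/10 ✓

α = 1/10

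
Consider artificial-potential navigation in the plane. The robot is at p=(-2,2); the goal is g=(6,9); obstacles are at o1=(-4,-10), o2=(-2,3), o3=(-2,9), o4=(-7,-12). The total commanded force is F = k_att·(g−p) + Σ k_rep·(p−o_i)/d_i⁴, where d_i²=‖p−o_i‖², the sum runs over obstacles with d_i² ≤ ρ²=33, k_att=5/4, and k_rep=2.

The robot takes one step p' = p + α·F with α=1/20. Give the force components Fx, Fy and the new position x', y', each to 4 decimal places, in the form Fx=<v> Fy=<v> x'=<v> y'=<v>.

Fx=10.0000 Fy=6.7500 x'=-1.5000 y'=2.3375

F_att = 5/4·(g−p) = 5/4·(8,7) = (10.0000,8.7500)
o1: d²=148 > ρ²=33 → inactive
o2: d²=1 ≤ ρ²=33; F_rep = 2·(0,-1)/1² = (0.0000,-2.0000)
o3: d²=49 > ρ²=33 → inactive
o4: d²=221 > ρ²=33 → inactive
F = F_att + ΣF_rep = (10.0000,6.7500)
p' = p + 1/20·F = (-1.5000,2.3375)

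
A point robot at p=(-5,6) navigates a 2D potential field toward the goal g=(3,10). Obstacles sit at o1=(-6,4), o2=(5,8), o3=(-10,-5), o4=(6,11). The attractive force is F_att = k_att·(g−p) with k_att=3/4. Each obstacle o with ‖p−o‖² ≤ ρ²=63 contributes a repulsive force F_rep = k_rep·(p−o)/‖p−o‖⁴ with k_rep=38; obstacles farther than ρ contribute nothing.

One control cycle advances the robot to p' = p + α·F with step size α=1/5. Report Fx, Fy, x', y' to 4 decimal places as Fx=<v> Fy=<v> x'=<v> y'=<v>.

Fx=7.5200 Fy=6.0400 x'=-3.4960 y'=7.2080

F_att = 3/4·(g−p) = 3/4·(8,4) = (6.0000,3.0000)
o1: d²=5 ≤ ρ²=63; F_rep = 38·(1,2)/5² = (1.5200,3.0400)
o2: d²=104 > ρ²=63 → inactive
o3: d²=146 > ρ²=63 → inactive
o4: d²=146 > ρ²=63 → inactive
F = F_att + ΣF_rep = (7.5200,6.0400)
p' = p + 1/5·F = (-3.4960,7.2080)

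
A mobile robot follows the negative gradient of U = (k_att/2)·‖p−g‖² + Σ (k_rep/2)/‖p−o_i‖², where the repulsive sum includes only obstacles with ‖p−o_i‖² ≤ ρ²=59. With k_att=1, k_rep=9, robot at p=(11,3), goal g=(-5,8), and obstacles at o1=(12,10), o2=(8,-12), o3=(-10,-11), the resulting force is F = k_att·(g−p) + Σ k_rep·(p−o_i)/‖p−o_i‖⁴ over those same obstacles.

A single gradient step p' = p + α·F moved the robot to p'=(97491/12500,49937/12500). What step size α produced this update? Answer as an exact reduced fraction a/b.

α = 1/5

F_att = 1·(g−p) = 1·(-16,5) = (-16.0000,5.0000)
o1: d²=50 ≤ ρ²=59; F_rep = 9·(-1,-7)/50² = (-0.0036,-0.0252)
o2: d²=234 > ρ²=59 → inactive
o3: d²=637 > ρ²=59 → inactive
F = F_att + ΣF_rep = (-16.0036,4.9748)
Δp = p'−p = (-3.2007,0.9950); α = Δx/Fx = (-40009/12500) / (-40009/2500) = 1/5
check: Δy/Fy = (12437/12500) / (12437/2500) = 1/5 ✓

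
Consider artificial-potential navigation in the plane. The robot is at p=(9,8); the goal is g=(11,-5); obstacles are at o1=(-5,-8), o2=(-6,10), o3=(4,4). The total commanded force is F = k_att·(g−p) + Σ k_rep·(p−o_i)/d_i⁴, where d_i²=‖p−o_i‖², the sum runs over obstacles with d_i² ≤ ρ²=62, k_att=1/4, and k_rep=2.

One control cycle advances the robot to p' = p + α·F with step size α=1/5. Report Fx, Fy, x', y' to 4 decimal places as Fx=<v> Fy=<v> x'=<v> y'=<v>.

Fx=0.5059 Fy=-3.2452 x'=9.1012 y'=7.3510

F_att = 1/4·(g−p) = 1/4·(2,-13) = (0.5000,-3.2500)
o1: d²=452 > ρ²=62 → inactive
o2: d²=229 > ρ²=62 → inactive
o3: d²=41 ≤ ρ²=62; F_rep = 2·(5,4)/41² = (0.0059,0.0048)
F = F_att + ΣF_rep = (0.5059,-3.2452)
p' = p + 1/5·F = (9.1012,7.3510)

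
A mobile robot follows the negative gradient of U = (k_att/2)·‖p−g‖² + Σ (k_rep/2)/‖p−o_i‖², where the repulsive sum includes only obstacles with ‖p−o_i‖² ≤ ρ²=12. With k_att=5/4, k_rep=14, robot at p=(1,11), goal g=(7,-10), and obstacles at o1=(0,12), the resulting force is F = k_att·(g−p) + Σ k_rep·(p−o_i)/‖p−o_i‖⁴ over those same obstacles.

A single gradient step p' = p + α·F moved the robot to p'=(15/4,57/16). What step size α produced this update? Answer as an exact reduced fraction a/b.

α = 1/4

F_att = 5/4·(g−p) = 5/4·(6,-21) = (7.5000,-26.2500)
o1: d²=2 ≤ ρ²=12; F_rep = 14·(1,-1)/2² = (3.5000,-3.5000)
F = F_att + ΣF_rep = (11.0000,-29.7500)
Δp = p'−p = (2.7500,-7.4375); α = Δx/Fx = (11/4) / (11) = 1/4
check: Δy/Fy = (-119/16) / (-119/4) = 1/4 ✓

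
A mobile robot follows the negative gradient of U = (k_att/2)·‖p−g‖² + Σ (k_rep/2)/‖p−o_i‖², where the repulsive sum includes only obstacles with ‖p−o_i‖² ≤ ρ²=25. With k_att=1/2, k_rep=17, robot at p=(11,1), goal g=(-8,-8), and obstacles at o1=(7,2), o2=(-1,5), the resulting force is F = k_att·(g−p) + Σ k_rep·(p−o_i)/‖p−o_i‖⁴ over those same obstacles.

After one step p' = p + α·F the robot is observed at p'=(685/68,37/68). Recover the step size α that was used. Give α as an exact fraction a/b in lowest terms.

F_att = 1/2·(g−p) = 1/2·(-19,-9) = (-9.5000,-4.5000)
o1: d²=17 ≤ ρ²=25; F_rep = 17·(4,-1)/17² = (0.2353,-0.0588)
o2: d²=160 > ρ²=25 → inactive
F = F_att + ΣF_rep = (-9.2647,-4.5588)
Δp = p'−p = (-0.9265,-0.4559); α = Δx/Fx = (-63/68) / (-315/34) = 1/10
check: Δy/Fy = (-31/68) / (-155/34) = 1/10 ✓

α = 1/10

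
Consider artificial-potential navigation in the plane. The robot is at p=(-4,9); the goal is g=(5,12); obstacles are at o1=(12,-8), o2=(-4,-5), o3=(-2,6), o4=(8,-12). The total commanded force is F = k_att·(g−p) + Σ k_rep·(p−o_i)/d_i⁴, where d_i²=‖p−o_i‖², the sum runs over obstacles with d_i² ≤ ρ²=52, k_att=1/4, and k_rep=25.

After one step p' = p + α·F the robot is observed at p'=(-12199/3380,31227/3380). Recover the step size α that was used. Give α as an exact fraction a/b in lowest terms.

α = 1/5

F_att = 1/4·(g−p) = 1/4·(9,3) = (2.2500,0.7500)
o1: d²=545 > ρ²=52 → inactive
o2: d²=196 > ρ²=52 → inactive
o3: d²=13 ≤ ρ²=52; F_rep = 25·(-2,3)/13² = (-0.2959,0.4438)
o4: d²=585 > ρ²=52 → inactive
F = F_att + ΣF_rep = (1.9541,1.1938)
Δp = p'−p = (0.3908,0.2388); α = Δx/Fx = (1321/3380) / (1321/676) = 1/5
check: Δy/Fy = (807/3380) / (807/676) = 1/5 ✓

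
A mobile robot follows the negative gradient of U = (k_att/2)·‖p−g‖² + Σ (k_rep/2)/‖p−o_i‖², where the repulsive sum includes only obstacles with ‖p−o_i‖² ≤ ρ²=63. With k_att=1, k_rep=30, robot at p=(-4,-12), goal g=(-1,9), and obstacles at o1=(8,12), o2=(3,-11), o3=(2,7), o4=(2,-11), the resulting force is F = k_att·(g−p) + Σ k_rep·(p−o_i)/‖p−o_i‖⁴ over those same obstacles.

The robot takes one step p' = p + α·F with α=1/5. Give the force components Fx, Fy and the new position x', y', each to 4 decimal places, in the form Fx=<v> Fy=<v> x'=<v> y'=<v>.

Fx=2.7845 Fy=20.9661 x'=-3.4431 y'=-7.8068

F_att = 1·(g−p) = 1·(3,21) = (3.0000,21.0000)
o1: d²=720 > ρ²=63 → inactive
o2: d²=50 ≤ ρ²=63; F_rep = 30·(-7,-1)/50² = (-0.0840,-0.0120)
o3: d²=397 > ρ²=63 → inactive
o4: d²=37 ≤ ρ²=63; F_rep = 30·(-6,-1)/37² = (-0.1315,-0.0219)
F = F_att + ΣF_rep = (2.7845,20.9661)
p' = p + 1/5·F = (-3.4431,-7.8068)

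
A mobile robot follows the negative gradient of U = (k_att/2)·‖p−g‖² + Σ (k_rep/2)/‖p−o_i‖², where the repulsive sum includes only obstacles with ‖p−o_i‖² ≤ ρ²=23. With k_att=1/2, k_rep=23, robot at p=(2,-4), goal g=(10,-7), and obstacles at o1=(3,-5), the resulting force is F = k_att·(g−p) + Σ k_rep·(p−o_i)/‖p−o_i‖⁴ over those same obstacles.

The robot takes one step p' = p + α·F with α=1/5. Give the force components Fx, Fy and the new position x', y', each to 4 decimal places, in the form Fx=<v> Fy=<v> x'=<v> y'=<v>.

Fx=-1.7500 Fy=4.2500 x'=1.6500 y'=-3.1500

F_att = 1/2·(g−p) = 1/2·(8,-3) = (4.0000,-1.5000)
o1: d²=2 ≤ ρ²=23; F_rep = 23·(-1,1)/2² = (-5.7500,5.7500)
F = F_att + ΣF_rep = (-1.7500,4.2500)
p' = p + 1/5·F = (1.6500,-3.1500)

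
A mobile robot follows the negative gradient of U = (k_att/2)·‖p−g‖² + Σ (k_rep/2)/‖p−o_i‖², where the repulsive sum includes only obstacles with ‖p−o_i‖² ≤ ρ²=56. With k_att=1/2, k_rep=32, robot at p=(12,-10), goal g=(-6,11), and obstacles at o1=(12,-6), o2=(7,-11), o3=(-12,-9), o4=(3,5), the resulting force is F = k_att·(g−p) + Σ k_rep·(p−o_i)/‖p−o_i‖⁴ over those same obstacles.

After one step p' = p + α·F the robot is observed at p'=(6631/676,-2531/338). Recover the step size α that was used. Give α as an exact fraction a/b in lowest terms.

F_att = 1/2·(g−p) = 1/2·(-18,21) = (-9.0000,10.5000)
o1: d²=16 ≤ ρ²=56; F_rep = 32·(0,-4)/16² = (0.0000,-0.5000)
o2: d²=26 ≤ ρ²=56; F_rep = 32·(5,1)/26² = (0.2367,0.0473)
o3: d²=577 > ρ²=56 → inactive
o4: d²=306 > ρ²=56 → inactive
F = F_att + ΣF_rep = (-8.7633,10.0473)
Δp = p'−p = (-2.1908,2.5118); α = Δx/Fx = (-1481/676) / (-1481/169) = 1/4
check: Δy/Fy = (849/338) / (1698/169) = 1/4 ✓

α = 1/4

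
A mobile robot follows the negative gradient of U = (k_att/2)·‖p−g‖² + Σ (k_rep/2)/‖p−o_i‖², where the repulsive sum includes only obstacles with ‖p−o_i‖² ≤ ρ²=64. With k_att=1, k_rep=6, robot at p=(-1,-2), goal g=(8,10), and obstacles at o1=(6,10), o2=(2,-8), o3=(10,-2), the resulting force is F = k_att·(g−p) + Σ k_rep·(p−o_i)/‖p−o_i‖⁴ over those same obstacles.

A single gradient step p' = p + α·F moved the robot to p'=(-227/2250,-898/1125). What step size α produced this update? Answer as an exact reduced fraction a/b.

α = 1/10

F_att = 1·(g−p) = 1·(9,12) = (9.0000,12.0000)
o1: d²=193 > ρ²=64 → inactive
o2: d²=45 ≤ ρ²=64; F_rep = 6·(-3,6)/45² = (-0.0089,0.0178)
o3: d²=121 > ρ²=64 → inactive
F = F_att + ΣF_rep = (8.9911,12.0178)
Δp = p'−p = (0.8991,1.2018); α = Δx/Fx = (2023/2250) / (2023/225) = 1/10
check: Δy/Fy = (1352/1125) / (2704/225) = 1/10 ✓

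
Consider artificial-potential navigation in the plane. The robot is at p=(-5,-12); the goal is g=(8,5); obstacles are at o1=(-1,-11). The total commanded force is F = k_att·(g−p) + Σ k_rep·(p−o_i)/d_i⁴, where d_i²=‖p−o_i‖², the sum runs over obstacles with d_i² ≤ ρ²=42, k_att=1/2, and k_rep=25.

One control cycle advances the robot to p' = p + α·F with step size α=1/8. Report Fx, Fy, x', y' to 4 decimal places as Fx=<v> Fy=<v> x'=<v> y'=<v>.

F_att = 1/2·(g−p) = 1/2·(13,17) = (6.5000,8.5000)
o1: d²=17 ≤ ρ²=42; F_rep = 25·(-4,-1)/17² = (-0.3460,-0.0865)
F = F_att + ΣF_rep = (6.1540,8.4135)
p' = p + 1/8·F = (-4.2308,-10.9483)

Fx=6.1540 Fy=8.4135 x'=-4.2308 y'=-10.9483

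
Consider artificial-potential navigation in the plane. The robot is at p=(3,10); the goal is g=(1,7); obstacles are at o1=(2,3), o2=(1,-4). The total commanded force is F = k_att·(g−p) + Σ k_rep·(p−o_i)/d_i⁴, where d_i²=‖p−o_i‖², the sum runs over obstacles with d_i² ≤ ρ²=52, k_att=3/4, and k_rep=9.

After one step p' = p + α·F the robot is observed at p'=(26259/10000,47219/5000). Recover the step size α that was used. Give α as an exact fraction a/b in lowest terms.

α = 1/4

F_att = 3/4·(g−p) = 3/4·(-2,-3) = (-1.5000,-2.2500)
o1: d²=50 ≤ ρ²=52; F_rep = 9·(1,7)/50² = (0.0036,0.0252)
o2: d²=200 > ρ²=52 → inactive
F = F_att + ΣF_rep = (-1.4964,-2.2248)
Δp = p'−p = (-0.3741,-0.5562); α = Δx/Fx = (-3741/10000) / (-3741/2500) = 1/4
check: Δy/Fy = (-2781/5000) / (-2781/1250) = 1/4 ✓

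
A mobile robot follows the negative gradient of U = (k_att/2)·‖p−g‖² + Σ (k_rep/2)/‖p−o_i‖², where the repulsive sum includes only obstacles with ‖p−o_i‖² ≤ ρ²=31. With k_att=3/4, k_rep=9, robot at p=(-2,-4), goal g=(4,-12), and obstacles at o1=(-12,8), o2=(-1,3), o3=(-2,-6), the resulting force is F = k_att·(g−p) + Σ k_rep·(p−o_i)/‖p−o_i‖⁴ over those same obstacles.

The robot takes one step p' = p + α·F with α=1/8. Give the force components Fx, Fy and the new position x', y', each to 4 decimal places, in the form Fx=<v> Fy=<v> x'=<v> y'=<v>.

F_att = 3/4·(g−p) = 3/4·(6,-8) = (4.5000,-6.0000)
o1: d²=244 > ρ²=31 → inactive
o2: d²=50 > ρ²=31 → inactive
o3: d²=4 ≤ ρ²=31; F_rep = 9·(0,2)/4² = (0.0000,1.1250)
F = F_att + ΣF_rep = (4.5000,-4.8750)
p' = p + 1/8·F = (-1.4375,-4.6094)

Fx=4.5000 Fy=-4.8750 x'=-1.4375 y'=-4.6094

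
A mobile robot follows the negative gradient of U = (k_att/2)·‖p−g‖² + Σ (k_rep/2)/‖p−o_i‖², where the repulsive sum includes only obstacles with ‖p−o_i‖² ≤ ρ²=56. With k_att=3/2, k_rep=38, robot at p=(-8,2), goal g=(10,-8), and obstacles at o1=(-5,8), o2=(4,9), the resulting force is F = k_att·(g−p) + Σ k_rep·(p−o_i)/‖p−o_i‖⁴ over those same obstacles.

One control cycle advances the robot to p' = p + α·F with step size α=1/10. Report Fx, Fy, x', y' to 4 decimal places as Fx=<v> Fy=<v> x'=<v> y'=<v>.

F_att = 3/2·(g−p) = 3/2·(18,-10) = (27.0000,-15.0000)
o1: d²=45 ≤ ρ²=56; F_rep = 38·(-3,-6)/45² = (-0.0563,-0.1126)
o2: d²=193 > ρ²=56 → inactive
F = F_att + ΣF_rep = (26.9437,-15.1126)
p' = p + 1/10·F = (-5.3056,0.4887)

Fx=26.9437 Fy=-15.1126 x'=-5.3056 y'=0.4887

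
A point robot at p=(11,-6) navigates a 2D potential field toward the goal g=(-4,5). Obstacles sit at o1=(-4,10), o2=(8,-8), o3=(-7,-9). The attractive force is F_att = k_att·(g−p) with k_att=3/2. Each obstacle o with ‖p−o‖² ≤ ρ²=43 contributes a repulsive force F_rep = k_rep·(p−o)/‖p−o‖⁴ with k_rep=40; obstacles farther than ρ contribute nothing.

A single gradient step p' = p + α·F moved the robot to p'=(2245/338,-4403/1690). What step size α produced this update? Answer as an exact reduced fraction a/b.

α = 1/5

F_att = 3/2·(g−p) = 3/2·(-15,11) = (-22.5000,16.5000)
o1: d²=481 > ρ²=43 → inactive
o2: d²=13 ≤ ρ²=43; F_rep = 40·(3,2)/13² = (0.7101,0.4734)
o3: d²=333 > ρ²=43 → inactive
F = F_att + ΣF_rep = (-21.7899,16.9734)
Δp = p'−p = (-4.3580,3.3947); α = Δx/Fx = (-1473/338) / (-7365/338) = 1/5
check: Δy/Fy = (5737/1690) / (5737/338) = 1/5 ✓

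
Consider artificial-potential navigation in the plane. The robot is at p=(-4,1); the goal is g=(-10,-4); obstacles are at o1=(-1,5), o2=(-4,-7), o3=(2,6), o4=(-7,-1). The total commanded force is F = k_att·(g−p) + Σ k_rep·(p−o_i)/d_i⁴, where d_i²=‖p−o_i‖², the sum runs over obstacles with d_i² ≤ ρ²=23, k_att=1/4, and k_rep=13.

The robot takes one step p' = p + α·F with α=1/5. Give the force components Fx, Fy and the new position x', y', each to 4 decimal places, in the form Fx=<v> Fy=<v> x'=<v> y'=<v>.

F_att = 1/4·(g−p) = 1/4·(-6,-5) = (-1.5000,-1.2500)
o1: d²=25 > ρ²=23 → inactive
o2: d²=64 > ρ²=23 → inactive
o3: d²=61 > ρ²=23 → inactive
o4: d²=13 ≤ ρ²=23; F_rep = 13·(3,2)/13² = (0.2308,0.1538)
F = F_att + ΣF_rep = (-1.2692,-1.0962)
p' = p + 1/5·F = (-4.2538,0.7808)

Fx=-1.2692 Fy=-1.0962 x'=-4.2538 y'=0.7808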